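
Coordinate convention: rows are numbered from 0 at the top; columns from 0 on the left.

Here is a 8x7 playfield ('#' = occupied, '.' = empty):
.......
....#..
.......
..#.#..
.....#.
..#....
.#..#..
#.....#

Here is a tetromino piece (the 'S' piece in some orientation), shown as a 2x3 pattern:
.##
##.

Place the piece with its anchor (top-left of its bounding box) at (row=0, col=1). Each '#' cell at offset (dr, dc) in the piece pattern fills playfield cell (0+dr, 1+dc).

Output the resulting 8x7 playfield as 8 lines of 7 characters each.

Answer: ..##...
.##.#..
.......
..#.#..
.....#.
..#....
.#..#..
#.....#

Derivation:
Fill (0+0,1+1) = (0,2)
Fill (0+0,1+2) = (0,3)
Fill (0+1,1+0) = (1,1)
Fill (0+1,1+1) = (1,2)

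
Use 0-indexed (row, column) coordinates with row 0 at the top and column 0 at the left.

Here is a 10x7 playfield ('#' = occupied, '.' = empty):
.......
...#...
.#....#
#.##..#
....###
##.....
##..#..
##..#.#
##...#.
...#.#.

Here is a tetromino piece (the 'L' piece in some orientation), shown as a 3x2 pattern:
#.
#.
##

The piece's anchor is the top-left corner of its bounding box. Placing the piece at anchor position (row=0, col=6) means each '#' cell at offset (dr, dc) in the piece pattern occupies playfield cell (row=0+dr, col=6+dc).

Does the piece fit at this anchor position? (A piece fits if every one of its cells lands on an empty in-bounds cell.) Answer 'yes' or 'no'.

Check each piece cell at anchor (0, 6):
  offset (0,0) -> (0,6): empty -> OK
  offset (1,0) -> (1,6): empty -> OK
  offset (2,0) -> (2,6): occupied ('#') -> FAIL
  offset (2,1) -> (2,7): out of bounds -> FAIL
All cells valid: no

Answer: no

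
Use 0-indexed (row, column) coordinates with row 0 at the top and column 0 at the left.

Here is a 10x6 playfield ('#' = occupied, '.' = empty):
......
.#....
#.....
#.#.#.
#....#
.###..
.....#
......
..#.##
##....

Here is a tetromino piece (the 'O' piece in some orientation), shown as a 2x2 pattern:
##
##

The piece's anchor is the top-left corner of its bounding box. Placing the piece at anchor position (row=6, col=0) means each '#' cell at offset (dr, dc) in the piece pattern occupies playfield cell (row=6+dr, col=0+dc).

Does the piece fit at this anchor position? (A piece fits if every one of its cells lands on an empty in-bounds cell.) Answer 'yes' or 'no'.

Check each piece cell at anchor (6, 0):
  offset (0,0) -> (6,0): empty -> OK
  offset (0,1) -> (6,1): empty -> OK
  offset (1,0) -> (7,0): empty -> OK
  offset (1,1) -> (7,1): empty -> OK
All cells valid: yes

Answer: yes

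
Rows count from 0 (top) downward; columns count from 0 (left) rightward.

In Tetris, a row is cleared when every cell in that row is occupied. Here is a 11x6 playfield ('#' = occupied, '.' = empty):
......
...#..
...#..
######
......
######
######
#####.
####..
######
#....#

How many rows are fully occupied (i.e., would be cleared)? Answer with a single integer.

Check each row:
  row 0: 6 empty cells -> not full
  row 1: 5 empty cells -> not full
  row 2: 5 empty cells -> not full
  row 3: 0 empty cells -> FULL (clear)
  row 4: 6 empty cells -> not full
  row 5: 0 empty cells -> FULL (clear)
  row 6: 0 empty cells -> FULL (clear)
  row 7: 1 empty cell -> not full
  row 8: 2 empty cells -> not full
  row 9: 0 empty cells -> FULL (clear)
  row 10: 4 empty cells -> not full
Total rows cleared: 4

Answer: 4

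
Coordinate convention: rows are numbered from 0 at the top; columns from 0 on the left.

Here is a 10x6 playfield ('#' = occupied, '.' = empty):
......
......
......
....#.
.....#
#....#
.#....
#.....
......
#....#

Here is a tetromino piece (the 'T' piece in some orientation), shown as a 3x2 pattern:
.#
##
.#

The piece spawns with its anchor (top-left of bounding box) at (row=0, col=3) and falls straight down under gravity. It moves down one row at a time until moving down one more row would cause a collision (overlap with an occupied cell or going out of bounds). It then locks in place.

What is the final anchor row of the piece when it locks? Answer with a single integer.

Spawn at (row=0, col=3). Try each row:
  row 0: fits
  row 1: blocked -> lock at row 0

Answer: 0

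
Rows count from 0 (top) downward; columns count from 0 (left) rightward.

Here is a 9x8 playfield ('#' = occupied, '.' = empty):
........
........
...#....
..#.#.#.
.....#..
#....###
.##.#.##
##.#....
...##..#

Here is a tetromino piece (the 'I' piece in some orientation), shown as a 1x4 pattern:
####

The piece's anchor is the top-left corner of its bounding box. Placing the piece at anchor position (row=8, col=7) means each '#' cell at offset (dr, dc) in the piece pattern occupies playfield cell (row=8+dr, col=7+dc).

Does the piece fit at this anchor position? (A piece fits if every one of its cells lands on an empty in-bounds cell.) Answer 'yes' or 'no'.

Check each piece cell at anchor (8, 7):
  offset (0,0) -> (8,7): occupied ('#') -> FAIL
  offset (0,1) -> (8,8): out of bounds -> FAIL
  offset (0,2) -> (8,9): out of bounds -> FAIL
  offset (0,3) -> (8,10): out of bounds -> FAIL
All cells valid: no

Answer: no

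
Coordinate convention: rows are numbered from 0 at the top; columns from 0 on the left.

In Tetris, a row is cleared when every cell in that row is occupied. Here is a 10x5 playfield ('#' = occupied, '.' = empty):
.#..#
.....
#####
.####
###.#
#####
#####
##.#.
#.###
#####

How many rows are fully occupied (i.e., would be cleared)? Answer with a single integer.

Answer: 4

Derivation:
Check each row:
  row 0: 3 empty cells -> not full
  row 1: 5 empty cells -> not full
  row 2: 0 empty cells -> FULL (clear)
  row 3: 1 empty cell -> not full
  row 4: 1 empty cell -> not full
  row 5: 0 empty cells -> FULL (clear)
  row 6: 0 empty cells -> FULL (clear)
  row 7: 2 empty cells -> not full
  row 8: 1 empty cell -> not full
  row 9: 0 empty cells -> FULL (clear)
Total rows cleared: 4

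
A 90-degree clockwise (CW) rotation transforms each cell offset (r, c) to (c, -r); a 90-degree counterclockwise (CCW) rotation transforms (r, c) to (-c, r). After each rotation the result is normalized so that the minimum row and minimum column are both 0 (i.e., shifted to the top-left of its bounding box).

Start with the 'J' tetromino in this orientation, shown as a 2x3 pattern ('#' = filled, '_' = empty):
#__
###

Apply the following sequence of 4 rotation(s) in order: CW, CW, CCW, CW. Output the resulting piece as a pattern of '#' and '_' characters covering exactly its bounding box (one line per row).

Answer: ###
__#

Derivation:
Start:
#__
###
After rotation 1 (CW):
##
#_
#_
After rotation 2 (CW):
###
__#
After rotation 3 (CCW):
##
#_
#_
After rotation 4 (CW):
###
__#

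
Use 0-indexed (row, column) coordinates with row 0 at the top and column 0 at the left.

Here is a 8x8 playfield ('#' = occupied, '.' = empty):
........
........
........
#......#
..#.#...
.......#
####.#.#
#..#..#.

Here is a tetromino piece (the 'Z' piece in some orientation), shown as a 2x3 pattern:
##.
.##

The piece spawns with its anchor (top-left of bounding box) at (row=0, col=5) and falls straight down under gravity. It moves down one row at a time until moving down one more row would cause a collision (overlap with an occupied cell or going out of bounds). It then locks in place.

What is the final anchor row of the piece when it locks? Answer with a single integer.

Spawn at (row=0, col=5). Try each row:
  row 0: fits
  row 1: fits
  row 2: blocked -> lock at row 1

Answer: 1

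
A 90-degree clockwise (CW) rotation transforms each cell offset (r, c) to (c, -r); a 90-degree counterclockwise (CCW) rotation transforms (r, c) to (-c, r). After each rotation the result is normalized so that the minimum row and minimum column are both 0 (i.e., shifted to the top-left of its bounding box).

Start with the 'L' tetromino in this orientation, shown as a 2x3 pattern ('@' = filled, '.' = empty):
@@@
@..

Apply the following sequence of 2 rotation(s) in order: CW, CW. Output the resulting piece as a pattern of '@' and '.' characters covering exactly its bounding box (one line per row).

Start:
@@@
@..
After rotation 1 (CW):
@@
.@
.@
After rotation 2 (CW):
..@
@@@

Answer: ..@
@@@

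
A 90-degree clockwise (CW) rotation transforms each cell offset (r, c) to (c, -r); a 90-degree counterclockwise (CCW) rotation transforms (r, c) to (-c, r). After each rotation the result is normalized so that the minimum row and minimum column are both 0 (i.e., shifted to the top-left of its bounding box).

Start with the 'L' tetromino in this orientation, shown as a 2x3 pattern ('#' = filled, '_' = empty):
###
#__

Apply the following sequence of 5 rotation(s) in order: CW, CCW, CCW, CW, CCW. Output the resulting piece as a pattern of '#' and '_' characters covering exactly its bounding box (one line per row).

Start:
###
#__
After rotation 1 (CW):
##
_#
_#
After rotation 2 (CCW):
###
#__
After rotation 3 (CCW):
#_
#_
##
After rotation 4 (CW):
###
#__
After rotation 5 (CCW):
#_
#_
##

Answer: #_
#_
##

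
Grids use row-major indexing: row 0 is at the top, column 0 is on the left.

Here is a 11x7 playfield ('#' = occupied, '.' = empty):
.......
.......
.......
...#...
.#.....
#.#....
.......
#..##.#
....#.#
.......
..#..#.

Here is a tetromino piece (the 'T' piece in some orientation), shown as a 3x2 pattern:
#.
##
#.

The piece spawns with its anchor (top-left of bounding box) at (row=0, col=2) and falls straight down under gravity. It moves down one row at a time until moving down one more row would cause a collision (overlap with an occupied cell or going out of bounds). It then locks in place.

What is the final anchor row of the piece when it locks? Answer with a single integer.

Answer: 1

Derivation:
Spawn at (row=0, col=2). Try each row:
  row 0: fits
  row 1: fits
  row 2: blocked -> lock at row 1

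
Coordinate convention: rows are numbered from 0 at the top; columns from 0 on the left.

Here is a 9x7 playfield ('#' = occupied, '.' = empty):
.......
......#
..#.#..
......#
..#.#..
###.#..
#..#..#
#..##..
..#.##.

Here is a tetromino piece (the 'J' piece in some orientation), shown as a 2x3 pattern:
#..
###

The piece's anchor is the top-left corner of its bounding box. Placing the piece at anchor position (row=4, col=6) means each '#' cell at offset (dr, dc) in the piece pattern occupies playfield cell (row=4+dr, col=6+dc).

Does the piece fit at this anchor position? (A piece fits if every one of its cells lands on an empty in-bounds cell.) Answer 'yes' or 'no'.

Answer: no

Derivation:
Check each piece cell at anchor (4, 6):
  offset (0,0) -> (4,6): empty -> OK
  offset (1,0) -> (5,6): empty -> OK
  offset (1,1) -> (5,7): out of bounds -> FAIL
  offset (1,2) -> (5,8): out of bounds -> FAIL
All cells valid: no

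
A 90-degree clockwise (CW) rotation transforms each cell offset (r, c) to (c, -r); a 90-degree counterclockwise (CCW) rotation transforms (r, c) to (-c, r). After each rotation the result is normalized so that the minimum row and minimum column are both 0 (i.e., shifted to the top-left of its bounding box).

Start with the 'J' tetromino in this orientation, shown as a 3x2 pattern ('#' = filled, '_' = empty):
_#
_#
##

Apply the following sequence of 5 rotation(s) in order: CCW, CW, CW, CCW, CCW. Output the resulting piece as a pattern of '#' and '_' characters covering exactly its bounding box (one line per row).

Answer: ###
__#

Derivation:
Start:
_#
_#
##
After rotation 1 (CCW):
###
__#
After rotation 2 (CW):
_#
_#
##
After rotation 3 (CW):
#__
###
After rotation 4 (CCW):
_#
_#
##
After rotation 5 (CCW):
###
__#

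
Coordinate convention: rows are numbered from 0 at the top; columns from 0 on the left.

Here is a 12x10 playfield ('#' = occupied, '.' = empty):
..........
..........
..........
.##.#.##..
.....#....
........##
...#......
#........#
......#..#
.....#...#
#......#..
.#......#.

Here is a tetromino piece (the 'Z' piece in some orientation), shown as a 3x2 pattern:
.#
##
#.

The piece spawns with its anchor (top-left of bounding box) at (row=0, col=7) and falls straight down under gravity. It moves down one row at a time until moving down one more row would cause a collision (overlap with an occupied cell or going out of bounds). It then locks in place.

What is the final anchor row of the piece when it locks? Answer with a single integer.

Answer: 0

Derivation:
Spawn at (row=0, col=7). Try each row:
  row 0: fits
  row 1: blocked -> lock at row 0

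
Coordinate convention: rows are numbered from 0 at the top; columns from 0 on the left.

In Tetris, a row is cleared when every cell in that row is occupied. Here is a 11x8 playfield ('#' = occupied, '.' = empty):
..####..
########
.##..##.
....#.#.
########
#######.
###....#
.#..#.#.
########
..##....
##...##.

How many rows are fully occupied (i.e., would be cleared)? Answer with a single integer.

Check each row:
  row 0: 4 empty cells -> not full
  row 1: 0 empty cells -> FULL (clear)
  row 2: 4 empty cells -> not full
  row 3: 6 empty cells -> not full
  row 4: 0 empty cells -> FULL (clear)
  row 5: 1 empty cell -> not full
  row 6: 4 empty cells -> not full
  row 7: 5 empty cells -> not full
  row 8: 0 empty cells -> FULL (clear)
  row 9: 6 empty cells -> not full
  row 10: 4 empty cells -> not full
Total rows cleared: 3

Answer: 3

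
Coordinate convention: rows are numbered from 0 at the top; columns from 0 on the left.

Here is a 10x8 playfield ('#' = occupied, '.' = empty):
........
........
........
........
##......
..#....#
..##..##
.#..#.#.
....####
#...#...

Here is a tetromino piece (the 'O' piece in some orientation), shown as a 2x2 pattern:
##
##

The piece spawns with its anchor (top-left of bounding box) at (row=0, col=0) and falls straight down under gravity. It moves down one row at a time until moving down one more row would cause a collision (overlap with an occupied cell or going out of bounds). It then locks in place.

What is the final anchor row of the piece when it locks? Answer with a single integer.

Spawn at (row=0, col=0). Try each row:
  row 0: fits
  row 1: fits
  row 2: fits
  row 3: blocked -> lock at row 2

Answer: 2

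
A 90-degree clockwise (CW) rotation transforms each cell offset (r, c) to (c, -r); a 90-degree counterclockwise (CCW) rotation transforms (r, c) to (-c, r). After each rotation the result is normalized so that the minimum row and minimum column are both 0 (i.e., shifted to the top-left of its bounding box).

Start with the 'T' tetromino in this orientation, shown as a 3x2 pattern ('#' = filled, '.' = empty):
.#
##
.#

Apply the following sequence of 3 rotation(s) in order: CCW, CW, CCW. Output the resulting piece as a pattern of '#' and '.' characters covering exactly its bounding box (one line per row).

Answer: ###
.#.

Derivation:
Start:
.#
##
.#
After rotation 1 (CCW):
###
.#.
After rotation 2 (CW):
.#
##
.#
After rotation 3 (CCW):
###
.#.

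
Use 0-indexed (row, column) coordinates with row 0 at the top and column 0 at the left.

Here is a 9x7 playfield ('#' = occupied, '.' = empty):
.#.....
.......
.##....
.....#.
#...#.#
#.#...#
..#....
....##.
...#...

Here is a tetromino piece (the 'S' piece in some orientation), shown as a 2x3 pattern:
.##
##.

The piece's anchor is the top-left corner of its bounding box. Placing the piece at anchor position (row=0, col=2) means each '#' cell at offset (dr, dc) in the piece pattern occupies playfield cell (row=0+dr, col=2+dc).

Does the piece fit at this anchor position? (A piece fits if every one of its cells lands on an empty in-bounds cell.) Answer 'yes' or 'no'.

Check each piece cell at anchor (0, 2):
  offset (0,1) -> (0,3): empty -> OK
  offset (0,2) -> (0,4): empty -> OK
  offset (1,0) -> (1,2): empty -> OK
  offset (1,1) -> (1,3): empty -> OK
All cells valid: yes

Answer: yes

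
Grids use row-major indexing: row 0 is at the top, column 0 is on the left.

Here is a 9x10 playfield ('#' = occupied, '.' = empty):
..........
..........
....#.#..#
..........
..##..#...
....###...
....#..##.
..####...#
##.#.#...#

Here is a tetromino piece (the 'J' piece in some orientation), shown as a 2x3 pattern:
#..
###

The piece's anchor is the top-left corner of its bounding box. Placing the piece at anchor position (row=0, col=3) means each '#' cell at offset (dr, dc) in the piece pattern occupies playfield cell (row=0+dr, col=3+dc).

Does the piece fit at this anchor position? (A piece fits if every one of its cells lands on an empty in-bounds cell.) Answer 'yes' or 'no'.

Answer: yes

Derivation:
Check each piece cell at anchor (0, 3):
  offset (0,0) -> (0,3): empty -> OK
  offset (1,0) -> (1,3): empty -> OK
  offset (1,1) -> (1,4): empty -> OK
  offset (1,2) -> (1,5): empty -> OK
All cells valid: yes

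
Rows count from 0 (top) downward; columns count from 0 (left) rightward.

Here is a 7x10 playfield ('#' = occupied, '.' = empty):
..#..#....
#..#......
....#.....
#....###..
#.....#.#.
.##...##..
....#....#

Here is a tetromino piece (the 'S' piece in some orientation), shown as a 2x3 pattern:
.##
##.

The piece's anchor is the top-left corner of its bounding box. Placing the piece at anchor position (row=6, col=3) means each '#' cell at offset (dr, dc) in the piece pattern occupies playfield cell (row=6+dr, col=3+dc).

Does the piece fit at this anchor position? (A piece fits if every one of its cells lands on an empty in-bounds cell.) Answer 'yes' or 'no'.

Check each piece cell at anchor (6, 3):
  offset (0,1) -> (6,4): occupied ('#') -> FAIL
  offset (0,2) -> (6,5): empty -> OK
  offset (1,0) -> (7,3): out of bounds -> FAIL
  offset (1,1) -> (7,4): out of bounds -> FAIL
All cells valid: no

Answer: no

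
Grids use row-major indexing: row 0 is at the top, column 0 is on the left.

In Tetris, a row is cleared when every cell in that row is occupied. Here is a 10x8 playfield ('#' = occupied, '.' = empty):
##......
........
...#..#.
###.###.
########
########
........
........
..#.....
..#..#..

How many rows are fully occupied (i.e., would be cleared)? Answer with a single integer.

Check each row:
  row 0: 6 empty cells -> not full
  row 1: 8 empty cells -> not full
  row 2: 6 empty cells -> not full
  row 3: 2 empty cells -> not full
  row 4: 0 empty cells -> FULL (clear)
  row 5: 0 empty cells -> FULL (clear)
  row 6: 8 empty cells -> not full
  row 7: 8 empty cells -> not full
  row 8: 7 empty cells -> not full
  row 9: 6 empty cells -> not full
Total rows cleared: 2

Answer: 2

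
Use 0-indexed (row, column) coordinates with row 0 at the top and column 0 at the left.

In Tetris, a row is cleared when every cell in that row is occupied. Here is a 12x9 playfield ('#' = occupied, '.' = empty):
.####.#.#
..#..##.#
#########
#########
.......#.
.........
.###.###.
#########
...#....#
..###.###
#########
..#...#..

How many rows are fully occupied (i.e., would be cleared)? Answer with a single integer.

Check each row:
  row 0: 3 empty cells -> not full
  row 1: 5 empty cells -> not full
  row 2: 0 empty cells -> FULL (clear)
  row 3: 0 empty cells -> FULL (clear)
  row 4: 8 empty cells -> not full
  row 5: 9 empty cells -> not full
  row 6: 3 empty cells -> not full
  row 7: 0 empty cells -> FULL (clear)
  row 8: 7 empty cells -> not full
  row 9: 3 empty cells -> not full
  row 10: 0 empty cells -> FULL (clear)
  row 11: 7 empty cells -> not full
Total rows cleared: 4

Answer: 4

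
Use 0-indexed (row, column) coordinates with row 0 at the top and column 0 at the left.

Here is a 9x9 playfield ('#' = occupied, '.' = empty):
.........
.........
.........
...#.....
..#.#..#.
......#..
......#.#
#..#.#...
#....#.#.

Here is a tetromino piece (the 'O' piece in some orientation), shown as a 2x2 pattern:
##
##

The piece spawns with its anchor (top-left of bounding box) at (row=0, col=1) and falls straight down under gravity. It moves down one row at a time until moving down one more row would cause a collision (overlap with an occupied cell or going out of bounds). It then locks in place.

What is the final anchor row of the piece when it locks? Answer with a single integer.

Spawn at (row=0, col=1). Try each row:
  row 0: fits
  row 1: fits
  row 2: fits
  row 3: blocked -> lock at row 2

Answer: 2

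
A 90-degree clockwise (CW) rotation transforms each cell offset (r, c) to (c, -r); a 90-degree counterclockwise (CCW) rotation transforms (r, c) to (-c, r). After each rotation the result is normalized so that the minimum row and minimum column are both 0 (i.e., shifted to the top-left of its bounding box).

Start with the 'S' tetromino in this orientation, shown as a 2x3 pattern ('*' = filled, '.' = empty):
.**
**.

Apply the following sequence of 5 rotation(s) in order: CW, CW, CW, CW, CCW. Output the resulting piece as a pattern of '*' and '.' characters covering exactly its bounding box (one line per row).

Answer: *.
**
.*

Derivation:
Start:
.**
**.
After rotation 1 (CW):
*.
**
.*
After rotation 2 (CW):
.**
**.
After rotation 3 (CW):
*.
**
.*
After rotation 4 (CW):
.**
**.
After rotation 5 (CCW):
*.
**
.*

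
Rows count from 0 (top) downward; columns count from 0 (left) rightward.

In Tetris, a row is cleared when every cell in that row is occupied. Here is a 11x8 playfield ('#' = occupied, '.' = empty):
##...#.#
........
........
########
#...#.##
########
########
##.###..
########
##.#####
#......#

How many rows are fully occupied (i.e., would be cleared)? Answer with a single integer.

Answer: 4

Derivation:
Check each row:
  row 0: 4 empty cells -> not full
  row 1: 8 empty cells -> not full
  row 2: 8 empty cells -> not full
  row 3: 0 empty cells -> FULL (clear)
  row 4: 4 empty cells -> not full
  row 5: 0 empty cells -> FULL (clear)
  row 6: 0 empty cells -> FULL (clear)
  row 7: 3 empty cells -> not full
  row 8: 0 empty cells -> FULL (clear)
  row 9: 1 empty cell -> not full
  row 10: 6 empty cells -> not full
Total rows cleared: 4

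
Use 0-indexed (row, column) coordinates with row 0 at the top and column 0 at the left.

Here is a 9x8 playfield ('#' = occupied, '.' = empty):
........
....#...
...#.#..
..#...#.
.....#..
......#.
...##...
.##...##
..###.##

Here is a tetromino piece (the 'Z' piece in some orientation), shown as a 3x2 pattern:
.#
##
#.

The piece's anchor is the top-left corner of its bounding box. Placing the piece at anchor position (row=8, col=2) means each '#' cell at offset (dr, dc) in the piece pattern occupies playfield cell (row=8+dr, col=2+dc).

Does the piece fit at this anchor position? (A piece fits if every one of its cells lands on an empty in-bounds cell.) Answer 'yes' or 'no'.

Answer: no

Derivation:
Check each piece cell at anchor (8, 2):
  offset (0,1) -> (8,3): occupied ('#') -> FAIL
  offset (1,0) -> (9,2): out of bounds -> FAIL
  offset (1,1) -> (9,3): out of bounds -> FAIL
  offset (2,0) -> (10,2): out of bounds -> FAIL
All cells valid: no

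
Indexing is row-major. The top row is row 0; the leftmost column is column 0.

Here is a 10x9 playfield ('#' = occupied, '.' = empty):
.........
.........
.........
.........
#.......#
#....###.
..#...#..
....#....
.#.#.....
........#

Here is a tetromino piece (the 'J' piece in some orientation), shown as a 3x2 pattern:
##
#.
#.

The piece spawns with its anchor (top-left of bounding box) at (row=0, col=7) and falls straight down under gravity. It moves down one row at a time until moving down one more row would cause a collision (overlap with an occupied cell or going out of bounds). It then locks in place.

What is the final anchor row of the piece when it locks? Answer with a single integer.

Answer: 2

Derivation:
Spawn at (row=0, col=7). Try each row:
  row 0: fits
  row 1: fits
  row 2: fits
  row 3: blocked -> lock at row 2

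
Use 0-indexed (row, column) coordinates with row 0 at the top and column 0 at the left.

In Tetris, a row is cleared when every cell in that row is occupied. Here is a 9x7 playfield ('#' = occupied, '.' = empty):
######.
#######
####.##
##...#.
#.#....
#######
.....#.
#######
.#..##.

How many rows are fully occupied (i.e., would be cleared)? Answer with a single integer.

Answer: 3

Derivation:
Check each row:
  row 0: 1 empty cell -> not full
  row 1: 0 empty cells -> FULL (clear)
  row 2: 1 empty cell -> not full
  row 3: 4 empty cells -> not full
  row 4: 5 empty cells -> not full
  row 5: 0 empty cells -> FULL (clear)
  row 6: 6 empty cells -> not full
  row 7: 0 empty cells -> FULL (clear)
  row 8: 4 empty cells -> not full
Total rows cleared: 3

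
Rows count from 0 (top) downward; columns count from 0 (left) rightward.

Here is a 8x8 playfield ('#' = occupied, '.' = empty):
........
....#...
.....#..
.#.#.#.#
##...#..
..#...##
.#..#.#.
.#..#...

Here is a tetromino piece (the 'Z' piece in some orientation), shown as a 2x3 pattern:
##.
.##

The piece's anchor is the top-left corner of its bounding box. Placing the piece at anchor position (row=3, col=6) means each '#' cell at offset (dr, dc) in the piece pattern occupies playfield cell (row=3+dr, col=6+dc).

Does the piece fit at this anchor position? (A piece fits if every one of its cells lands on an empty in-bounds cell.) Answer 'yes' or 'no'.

Answer: no

Derivation:
Check each piece cell at anchor (3, 6):
  offset (0,0) -> (3,6): empty -> OK
  offset (0,1) -> (3,7): occupied ('#') -> FAIL
  offset (1,1) -> (4,7): empty -> OK
  offset (1,2) -> (4,8): out of bounds -> FAIL
All cells valid: no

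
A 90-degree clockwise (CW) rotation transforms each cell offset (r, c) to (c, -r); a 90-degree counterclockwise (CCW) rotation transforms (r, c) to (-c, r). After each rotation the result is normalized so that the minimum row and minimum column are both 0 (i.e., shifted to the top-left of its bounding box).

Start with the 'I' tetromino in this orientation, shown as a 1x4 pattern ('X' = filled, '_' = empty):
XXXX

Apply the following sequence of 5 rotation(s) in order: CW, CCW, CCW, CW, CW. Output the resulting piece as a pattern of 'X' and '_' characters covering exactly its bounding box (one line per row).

Start:
XXXX
After rotation 1 (CW):
X
X
X
X
After rotation 2 (CCW):
XXXX
After rotation 3 (CCW):
X
X
X
X
After rotation 4 (CW):
XXXX
After rotation 5 (CW):
X
X
X
X

Answer: X
X
X
X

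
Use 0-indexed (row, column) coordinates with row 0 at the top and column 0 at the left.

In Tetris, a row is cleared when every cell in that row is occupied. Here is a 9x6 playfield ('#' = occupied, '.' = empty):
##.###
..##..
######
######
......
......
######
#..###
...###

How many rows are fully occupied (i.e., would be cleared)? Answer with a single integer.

Answer: 3

Derivation:
Check each row:
  row 0: 1 empty cell -> not full
  row 1: 4 empty cells -> not full
  row 2: 0 empty cells -> FULL (clear)
  row 3: 0 empty cells -> FULL (clear)
  row 4: 6 empty cells -> not full
  row 5: 6 empty cells -> not full
  row 6: 0 empty cells -> FULL (clear)
  row 7: 2 empty cells -> not full
  row 8: 3 empty cells -> not full
Total rows cleared: 3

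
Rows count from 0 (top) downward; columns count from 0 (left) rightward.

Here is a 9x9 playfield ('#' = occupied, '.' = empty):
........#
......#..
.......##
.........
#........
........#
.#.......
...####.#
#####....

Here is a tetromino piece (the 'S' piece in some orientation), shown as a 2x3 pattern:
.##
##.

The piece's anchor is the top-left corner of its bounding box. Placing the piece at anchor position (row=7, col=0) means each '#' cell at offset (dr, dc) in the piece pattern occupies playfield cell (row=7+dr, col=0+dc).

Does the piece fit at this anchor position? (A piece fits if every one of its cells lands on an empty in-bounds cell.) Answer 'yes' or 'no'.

Answer: no

Derivation:
Check each piece cell at anchor (7, 0):
  offset (0,1) -> (7,1): empty -> OK
  offset (0,2) -> (7,2): empty -> OK
  offset (1,0) -> (8,0): occupied ('#') -> FAIL
  offset (1,1) -> (8,1): occupied ('#') -> FAIL
All cells valid: no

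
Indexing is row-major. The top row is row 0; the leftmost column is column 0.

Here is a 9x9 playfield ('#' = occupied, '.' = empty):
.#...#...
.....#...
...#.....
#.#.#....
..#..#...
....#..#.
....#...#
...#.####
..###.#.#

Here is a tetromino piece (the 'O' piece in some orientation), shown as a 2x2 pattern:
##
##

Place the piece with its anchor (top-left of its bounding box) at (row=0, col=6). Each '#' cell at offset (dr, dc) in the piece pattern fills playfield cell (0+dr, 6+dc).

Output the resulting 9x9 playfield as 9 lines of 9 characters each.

Fill (0+0,6+0) = (0,6)
Fill (0+0,6+1) = (0,7)
Fill (0+1,6+0) = (1,6)
Fill (0+1,6+1) = (1,7)

Answer: .#...###.
.....###.
...#.....
#.#.#....
..#..#...
....#..#.
....#...#
...#.####
..###.#.#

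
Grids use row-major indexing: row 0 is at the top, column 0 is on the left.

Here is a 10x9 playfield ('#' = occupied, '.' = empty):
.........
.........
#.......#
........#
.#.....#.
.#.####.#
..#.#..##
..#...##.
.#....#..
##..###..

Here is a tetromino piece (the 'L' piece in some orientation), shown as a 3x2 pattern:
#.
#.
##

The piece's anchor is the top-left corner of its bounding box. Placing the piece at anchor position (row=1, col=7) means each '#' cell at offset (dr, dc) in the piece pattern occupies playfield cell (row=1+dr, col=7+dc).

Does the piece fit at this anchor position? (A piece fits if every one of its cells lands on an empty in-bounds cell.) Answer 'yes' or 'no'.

Check each piece cell at anchor (1, 7):
  offset (0,0) -> (1,7): empty -> OK
  offset (1,0) -> (2,7): empty -> OK
  offset (2,0) -> (3,7): empty -> OK
  offset (2,1) -> (3,8): occupied ('#') -> FAIL
All cells valid: no

Answer: no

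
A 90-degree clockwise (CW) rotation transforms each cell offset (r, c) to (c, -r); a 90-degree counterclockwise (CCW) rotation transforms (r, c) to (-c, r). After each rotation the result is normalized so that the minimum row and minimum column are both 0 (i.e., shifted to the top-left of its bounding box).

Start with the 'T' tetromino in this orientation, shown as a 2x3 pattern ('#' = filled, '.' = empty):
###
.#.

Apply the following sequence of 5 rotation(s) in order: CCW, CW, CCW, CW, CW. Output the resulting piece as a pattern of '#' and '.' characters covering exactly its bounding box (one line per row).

Start:
###
.#.
After rotation 1 (CCW):
#.
##
#.
After rotation 2 (CW):
###
.#.
After rotation 3 (CCW):
#.
##
#.
After rotation 4 (CW):
###
.#.
After rotation 5 (CW):
.#
##
.#

Answer: .#
##
.#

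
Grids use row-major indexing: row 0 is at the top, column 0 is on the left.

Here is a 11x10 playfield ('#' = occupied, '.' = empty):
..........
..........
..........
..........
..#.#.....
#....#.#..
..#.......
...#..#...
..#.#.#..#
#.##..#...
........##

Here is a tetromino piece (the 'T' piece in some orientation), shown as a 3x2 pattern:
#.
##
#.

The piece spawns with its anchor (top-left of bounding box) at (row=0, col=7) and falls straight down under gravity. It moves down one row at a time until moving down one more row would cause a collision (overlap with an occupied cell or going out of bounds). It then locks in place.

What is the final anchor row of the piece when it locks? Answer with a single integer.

Spawn at (row=0, col=7). Try each row:
  row 0: fits
  row 1: fits
  row 2: fits
  row 3: blocked -> lock at row 2

Answer: 2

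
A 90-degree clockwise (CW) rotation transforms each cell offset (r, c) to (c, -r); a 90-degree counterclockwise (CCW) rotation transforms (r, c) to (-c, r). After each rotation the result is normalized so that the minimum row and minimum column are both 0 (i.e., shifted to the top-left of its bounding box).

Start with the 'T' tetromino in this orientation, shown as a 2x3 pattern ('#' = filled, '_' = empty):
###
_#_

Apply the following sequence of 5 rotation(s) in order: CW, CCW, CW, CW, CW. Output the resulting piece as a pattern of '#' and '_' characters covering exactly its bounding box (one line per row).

Start:
###
_#_
After rotation 1 (CW):
_#
##
_#
After rotation 2 (CCW):
###
_#_
After rotation 3 (CW):
_#
##
_#
After rotation 4 (CW):
_#_
###
After rotation 5 (CW):
#_
##
#_

Answer: #_
##
#_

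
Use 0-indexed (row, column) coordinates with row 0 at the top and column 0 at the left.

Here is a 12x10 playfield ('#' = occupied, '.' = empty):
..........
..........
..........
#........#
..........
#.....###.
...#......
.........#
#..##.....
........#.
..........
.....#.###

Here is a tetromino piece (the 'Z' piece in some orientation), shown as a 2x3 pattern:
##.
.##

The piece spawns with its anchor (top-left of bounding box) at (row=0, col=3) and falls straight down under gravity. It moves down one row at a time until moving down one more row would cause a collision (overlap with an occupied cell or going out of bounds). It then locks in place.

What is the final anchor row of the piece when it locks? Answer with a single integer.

Answer: 5

Derivation:
Spawn at (row=0, col=3). Try each row:
  row 0: fits
  row 1: fits
  row 2: fits
  row 3: fits
  row 4: fits
  row 5: fits
  row 6: blocked -> lock at row 5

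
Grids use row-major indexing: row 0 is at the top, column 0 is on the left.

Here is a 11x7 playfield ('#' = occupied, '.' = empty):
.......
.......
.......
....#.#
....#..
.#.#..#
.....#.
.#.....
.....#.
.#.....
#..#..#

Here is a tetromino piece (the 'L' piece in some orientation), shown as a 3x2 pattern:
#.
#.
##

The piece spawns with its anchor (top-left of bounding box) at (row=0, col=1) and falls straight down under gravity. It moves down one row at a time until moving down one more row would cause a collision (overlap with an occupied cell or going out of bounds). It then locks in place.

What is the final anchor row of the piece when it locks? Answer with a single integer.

Spawn at (row=0, col=1). Try each row:
  row 0: fits
  row 1: fits
  row 2: fits
  row 3: blocked -> lock at row 2

Answer: 2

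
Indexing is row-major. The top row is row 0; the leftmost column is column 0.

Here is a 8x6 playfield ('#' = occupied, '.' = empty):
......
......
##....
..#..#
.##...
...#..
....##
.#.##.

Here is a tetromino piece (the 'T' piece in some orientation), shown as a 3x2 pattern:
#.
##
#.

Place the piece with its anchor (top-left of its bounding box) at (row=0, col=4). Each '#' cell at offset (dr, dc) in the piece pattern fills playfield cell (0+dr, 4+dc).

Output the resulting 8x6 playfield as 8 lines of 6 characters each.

Answer: ....#.
....##
##..#.
..#..#
.##...
...#..
....##
.#.##.

Derivation:
Fill (0+0,4+0) = (0,4)
Fill (0+1,4+0) = (1,4)
Fill (0+1,4+1) = (1,5)
Fill (0+2,4+0) = (2,4)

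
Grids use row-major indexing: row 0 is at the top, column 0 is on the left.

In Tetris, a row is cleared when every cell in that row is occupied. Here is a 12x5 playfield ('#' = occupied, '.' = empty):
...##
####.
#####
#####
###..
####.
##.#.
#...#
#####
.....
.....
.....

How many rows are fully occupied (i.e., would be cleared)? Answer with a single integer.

Answer: 3

Derivation:
Check each row:
  row 0: 3 empty cells -> not full
  row 1: 1 empty cell -> not full
  row 2: 0 empty cells -> FULL (clear)
  row 3: 0 empty cells -> FULL (clear)
  row 4: 2 empty cells -> not full
  row 5: 1 empty cell -> not full
  row 6: 2 empty cells -> not full
  row 7: 3 empty cells -> not full
  row 8: 0 empty cells -> FULL (clear)
  row 9: 5 empty cells -> not full
  row 10: 5 empty cells -> not full
  row 11: 5 empty cells -> not full
Total rows cleared: 3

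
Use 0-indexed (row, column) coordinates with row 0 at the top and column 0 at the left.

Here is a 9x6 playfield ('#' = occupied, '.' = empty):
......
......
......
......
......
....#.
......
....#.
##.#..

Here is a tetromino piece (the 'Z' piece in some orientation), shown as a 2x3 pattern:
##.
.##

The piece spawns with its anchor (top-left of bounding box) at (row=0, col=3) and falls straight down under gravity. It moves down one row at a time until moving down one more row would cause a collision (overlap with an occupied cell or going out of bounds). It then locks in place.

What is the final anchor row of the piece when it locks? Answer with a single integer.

Spawn at (row=0, col=3). Try each row:
  row 0: fits
  row 1: fits
  row 2: fits
  row 3: fits
  row 4: blocked -> lock at row 3

Answer: 3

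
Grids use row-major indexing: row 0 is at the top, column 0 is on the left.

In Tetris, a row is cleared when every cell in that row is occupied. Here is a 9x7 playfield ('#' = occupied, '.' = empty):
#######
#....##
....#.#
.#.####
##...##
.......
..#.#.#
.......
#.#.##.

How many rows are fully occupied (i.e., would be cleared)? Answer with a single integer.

Check each row:
  row 0: 0 empty cells -> FULL (clear)
  row 1: 4 empty cells -> not full
  row 2: 5 empty cells -> not full
  row 3: 2 empty cells -> not full
  row 4: 3 empty cells -> not full
  row 5: 7 empty cells -> not full
  row 6: 4 empty cells -> not full
  row 7: 7 empty cells -> not full
  row 8: 3 empty cells -> not full
Total rows cleared: 1

Answer: 1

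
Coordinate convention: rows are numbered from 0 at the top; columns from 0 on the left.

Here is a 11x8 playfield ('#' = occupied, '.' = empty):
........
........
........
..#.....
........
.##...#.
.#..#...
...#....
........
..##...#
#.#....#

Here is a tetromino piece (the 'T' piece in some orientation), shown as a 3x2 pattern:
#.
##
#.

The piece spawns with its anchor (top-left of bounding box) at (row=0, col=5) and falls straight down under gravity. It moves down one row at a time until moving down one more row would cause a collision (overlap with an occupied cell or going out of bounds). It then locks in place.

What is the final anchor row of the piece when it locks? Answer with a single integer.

Spawn at (row=0, col=5). Try each row:
  row 0: fits
  row 1: fits
  row 2: fits
  row 3: fits
  row 4: blocked -> lock at row 3

Answer: 3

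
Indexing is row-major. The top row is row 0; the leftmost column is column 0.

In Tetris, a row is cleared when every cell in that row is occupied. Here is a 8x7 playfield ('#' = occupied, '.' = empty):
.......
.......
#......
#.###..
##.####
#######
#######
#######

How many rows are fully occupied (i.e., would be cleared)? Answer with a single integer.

Check each row:
  row 0: 7 empty cells -> not full
  row 1: 7 empty cells -> not full
  row 2: 6 empty cells -> not full
  row 3: 3 empty cells -> not full
  row 4: 1 empty cell -> not full
  row 5: 0 empty cells -> FULL (clear)
  row 6: 0 empty cells -> FULL (clear)
  row 7: 0 empty cells -> FULL (clear)
Total rows cleared: 3

Answer: 3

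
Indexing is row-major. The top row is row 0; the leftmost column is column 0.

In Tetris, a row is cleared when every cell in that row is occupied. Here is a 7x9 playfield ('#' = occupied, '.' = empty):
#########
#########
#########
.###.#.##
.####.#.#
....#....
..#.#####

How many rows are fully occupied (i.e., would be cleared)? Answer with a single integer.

Answer: 3

Derivation:
Check each row:
  row 0: 0 empty cells -> FULL (clear)
  row 1: 0 empty cells -> FULL (clear)
  row 2: 0 empty cells -> FULL (clear)
  row 3: 3 empty cells -> not full
  row 4: 3 empty cells -> not full
  row 5: 8 empty cells -> not full
  row 6: 3 empty cells -> not full
Total rows cleared: 3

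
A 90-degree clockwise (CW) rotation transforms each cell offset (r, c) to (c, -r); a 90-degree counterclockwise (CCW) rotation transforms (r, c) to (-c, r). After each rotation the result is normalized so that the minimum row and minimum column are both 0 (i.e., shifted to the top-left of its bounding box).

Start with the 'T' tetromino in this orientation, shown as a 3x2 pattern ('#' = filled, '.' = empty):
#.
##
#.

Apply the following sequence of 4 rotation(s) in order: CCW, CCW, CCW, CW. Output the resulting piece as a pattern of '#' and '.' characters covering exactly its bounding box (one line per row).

Answer: .#
##
.#

Derivation:
Start:
#.
##
#.
After rotation 1 (CCW):
.#.
###
After rotation 2 (CCW):
.#
##
.#
After rotation 3 (CCW):
###
.#.
After rotation 4 (CW):
.#
##
.#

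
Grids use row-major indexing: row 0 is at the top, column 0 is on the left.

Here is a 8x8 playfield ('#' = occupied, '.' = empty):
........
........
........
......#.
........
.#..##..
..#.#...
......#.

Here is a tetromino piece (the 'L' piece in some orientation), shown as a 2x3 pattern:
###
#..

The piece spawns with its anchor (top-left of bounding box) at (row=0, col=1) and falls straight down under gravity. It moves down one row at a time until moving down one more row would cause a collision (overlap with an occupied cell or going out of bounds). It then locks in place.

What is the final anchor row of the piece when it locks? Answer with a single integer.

Spawn at (row=0, col=1). Try each row:
  row 0: fits
  row 1: fits
  row 2: fits
  row 3: fits
  row 4: blocked -> lock at row 3

Answer: 3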